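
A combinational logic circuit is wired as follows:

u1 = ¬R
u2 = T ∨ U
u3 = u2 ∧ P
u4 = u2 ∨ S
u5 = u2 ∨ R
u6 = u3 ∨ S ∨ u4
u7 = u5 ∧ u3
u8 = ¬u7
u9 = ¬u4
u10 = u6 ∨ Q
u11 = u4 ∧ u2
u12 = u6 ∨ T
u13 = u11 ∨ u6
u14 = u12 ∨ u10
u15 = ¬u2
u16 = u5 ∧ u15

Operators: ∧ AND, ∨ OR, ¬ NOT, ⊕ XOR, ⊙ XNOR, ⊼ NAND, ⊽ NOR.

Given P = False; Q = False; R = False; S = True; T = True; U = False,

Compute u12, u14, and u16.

u2 = T OR U = True OR False = True
u3 = u2 AND P = True AND False = False
u4 = u2 OR S = True OR True = True
u5 = u2 OR R = True OR False = True
u6 = u3 OR S OR u4 = False OR True OR True = True
u10 = u6 OR Q = True OR False = True
u12 = u6 OR T = True OR True = True
u14 = u12 OR u10 = True OR True = True
u15 = NOT u2 = NOT True = False
u16 = u5 AND u15 = True AND False = False

u12 = True  u14 = True  u16 = False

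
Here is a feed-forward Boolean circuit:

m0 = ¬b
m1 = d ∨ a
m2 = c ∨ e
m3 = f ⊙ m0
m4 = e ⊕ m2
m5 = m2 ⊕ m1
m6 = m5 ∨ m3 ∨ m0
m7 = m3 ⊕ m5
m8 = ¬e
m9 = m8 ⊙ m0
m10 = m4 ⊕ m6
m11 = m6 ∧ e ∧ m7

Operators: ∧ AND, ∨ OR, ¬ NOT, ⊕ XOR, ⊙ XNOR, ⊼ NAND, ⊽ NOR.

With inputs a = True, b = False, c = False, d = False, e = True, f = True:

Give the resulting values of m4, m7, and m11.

m0 = NOT b = NOT False = True
m1 = d OR a = False OR True = True
m2 = c OR e = False OR True = True
m3 = f XNOR m0 = True XNOR True = True
m4 = e XOR m2 = True XOR True = False
m5 = m2 XOR m1 = True XOR True = False
m6 = m5 OR m3 OR m0 = False OR True OR True = True
m7 = m3 XOR m5 = True XOR False = True
m11 = m6 AND e AND m7 = True AND True AND True = True

m4 = False, m7 = True, m11 = True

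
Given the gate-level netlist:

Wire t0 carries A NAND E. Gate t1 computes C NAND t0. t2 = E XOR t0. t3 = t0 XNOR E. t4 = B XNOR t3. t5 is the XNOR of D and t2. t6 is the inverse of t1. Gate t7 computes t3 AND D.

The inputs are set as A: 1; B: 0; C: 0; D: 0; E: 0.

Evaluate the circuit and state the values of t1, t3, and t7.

t0 = A NAND E = 1 NAND 0 = 1
t1 = C NAND t0 = 0 NAND 1 = 1
t3 = t0 XNOR E = 1 XNOR 0 = 0
t7 = t3 AND D = 0 AND 0 = 0

t1 = 1; t3 = 0; t7 = 0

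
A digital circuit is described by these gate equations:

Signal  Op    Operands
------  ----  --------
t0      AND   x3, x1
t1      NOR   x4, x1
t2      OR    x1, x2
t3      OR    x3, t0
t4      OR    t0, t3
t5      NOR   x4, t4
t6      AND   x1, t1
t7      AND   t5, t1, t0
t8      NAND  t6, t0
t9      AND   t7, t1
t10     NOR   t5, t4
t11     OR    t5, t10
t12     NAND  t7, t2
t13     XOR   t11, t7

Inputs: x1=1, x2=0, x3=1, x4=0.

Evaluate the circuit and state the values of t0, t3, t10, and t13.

t0 = 1, t3 = 1, t10 = 0, t13 = 0

t0 = x3 AND x1 = 1 AND 1 = 1
t1 = x4 NOR x1 = 0 NOR 1 = 0
t3 = x3 OR t0 = 1 OR 1 = 1
t4 = t0 OR t3 = 1 OR 1 = 1
t5 = x4 NOR t4 = 0 NOR 1 = 0
t7 = t5 AND t1 AND t0 = 0 AND 0 AND 1 = 0
t10 = t5 NOR t4 = 0 NOR 1 = 0
t11 = t5 OR t10 = 0 OR 0 = 0
t13 = t11 XOR t7 = 0 XOR 0 = 0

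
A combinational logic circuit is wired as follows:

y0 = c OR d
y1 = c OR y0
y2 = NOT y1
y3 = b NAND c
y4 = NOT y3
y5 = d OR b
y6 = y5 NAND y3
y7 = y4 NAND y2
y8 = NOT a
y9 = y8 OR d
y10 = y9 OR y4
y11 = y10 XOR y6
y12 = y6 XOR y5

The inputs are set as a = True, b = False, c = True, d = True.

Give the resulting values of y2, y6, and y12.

y2 = False  y6 = False  y12 = True

y0 = c OR d = True OR True = True
y1 = c OR y0 = True OR True = True
y2 = NOT y1 = NOT True = False
y3 = b NAND c = False NAND True = True
y5 = d OR b = True OR False = True
y6 = y5 NAND y3 = True NAND True = False
y12 = y6 XOR y5 = False XOR True = True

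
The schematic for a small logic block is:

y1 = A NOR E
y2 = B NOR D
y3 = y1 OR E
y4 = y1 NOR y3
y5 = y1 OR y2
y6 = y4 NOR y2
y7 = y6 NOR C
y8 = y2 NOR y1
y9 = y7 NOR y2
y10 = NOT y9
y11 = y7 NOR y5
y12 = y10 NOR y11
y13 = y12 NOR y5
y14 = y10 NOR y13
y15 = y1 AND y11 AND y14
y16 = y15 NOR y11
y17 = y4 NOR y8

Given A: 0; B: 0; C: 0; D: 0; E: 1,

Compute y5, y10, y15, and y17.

y1 = A NOR E = 0 NOR 1 = 0
y2 = B NOR D = 0 NOR 0 = 1
y3 = y1 OR E = 0 OR 1 = 1
y4 = y1 NOR y3 = 0 NOR 1 = 0
y5 = y1 OR y2 = 0 OR 1 = 1
y6 = y4 NOR y2 = 0 NOR 1 = 0
y7 = y6 NOR C = 0 NOR 0 = 1
y8 = y2 NOR y1 = 1 NOR 0 = 0
y9 = y7 NOR y2 = 1 NOR 1 = 0
y10 = NOT y9 = NOT 0 = 1
y11 = y7 NOR y5 = 1 NOR 1 = 0
y12 = y10 NOR y11 = 1 NOR 0 = 0
y13 = y12 NOR y5 = 0 NOR 1 = 0
y14 = y10 NOR y13 = 1 NOR 0 = 0
y15 = y1 AND y11 AND y14 = 0 AND 0 AND 0 = 0
y17 = y4 NOR y8 = 0 NOR 0 = 1

y5 = 1  y10 = 1  y15 = 0  y17 = 1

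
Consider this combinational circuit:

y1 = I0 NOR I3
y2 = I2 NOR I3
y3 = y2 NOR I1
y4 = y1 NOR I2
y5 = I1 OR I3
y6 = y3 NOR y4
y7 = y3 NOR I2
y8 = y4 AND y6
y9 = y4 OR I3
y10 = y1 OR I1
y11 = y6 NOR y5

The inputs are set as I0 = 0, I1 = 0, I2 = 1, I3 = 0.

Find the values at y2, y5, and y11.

y2 = 0, y5 = 0, y11 = 1

y1 = I0 NOR I3 = 0 NOR 0 = 1
y2 = I2 NOR I3 = 1 NOR 0 = 0
y3 = y2 NOR I1 = 0 NOR 0 = 1
y4 = y1 NOR I2 = 1 NOR 1 = 0
y5 = I1 OR I3 = 0 OR 0 = 0
y6 = y3 NOR y4 = 1 NOR 0 = 0
y11 = y6 NOR y5 = 0 NOR 0 = 1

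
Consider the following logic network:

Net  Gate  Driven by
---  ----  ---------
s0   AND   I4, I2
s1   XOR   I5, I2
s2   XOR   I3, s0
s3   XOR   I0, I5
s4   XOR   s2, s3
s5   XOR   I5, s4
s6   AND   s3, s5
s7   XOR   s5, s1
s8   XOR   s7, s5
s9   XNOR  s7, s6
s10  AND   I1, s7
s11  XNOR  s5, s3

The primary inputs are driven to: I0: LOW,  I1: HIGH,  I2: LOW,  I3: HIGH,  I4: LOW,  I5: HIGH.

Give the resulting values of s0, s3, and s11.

s0 = I4 AND I2 = LOW AND LOW = LOW
s2 = I3 XOR s0 = HIGH XOR LOW = HIGH
s3 = I0 XOR I5 = LOW XOR HIGH = HIGH
s4 = s2 XOR s3 = HIGH XOR HIGH = LOW
s5 = I5 XOR s4 = HIGH XOR LOW = HIGH
s11 = s5 XNOR s3 = HIGH XNOR HIGH = HIGH

s0 = LOW, s3 = HIGH, s11 = HIGH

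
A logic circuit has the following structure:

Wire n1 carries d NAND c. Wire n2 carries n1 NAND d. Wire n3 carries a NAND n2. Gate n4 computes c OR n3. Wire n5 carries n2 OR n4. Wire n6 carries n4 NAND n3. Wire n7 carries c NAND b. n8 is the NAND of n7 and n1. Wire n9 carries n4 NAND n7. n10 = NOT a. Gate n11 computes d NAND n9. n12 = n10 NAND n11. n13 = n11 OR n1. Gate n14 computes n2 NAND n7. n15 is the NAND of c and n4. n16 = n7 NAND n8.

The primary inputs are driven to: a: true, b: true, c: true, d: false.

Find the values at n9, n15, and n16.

n9 = true  n15 = false  n16 = true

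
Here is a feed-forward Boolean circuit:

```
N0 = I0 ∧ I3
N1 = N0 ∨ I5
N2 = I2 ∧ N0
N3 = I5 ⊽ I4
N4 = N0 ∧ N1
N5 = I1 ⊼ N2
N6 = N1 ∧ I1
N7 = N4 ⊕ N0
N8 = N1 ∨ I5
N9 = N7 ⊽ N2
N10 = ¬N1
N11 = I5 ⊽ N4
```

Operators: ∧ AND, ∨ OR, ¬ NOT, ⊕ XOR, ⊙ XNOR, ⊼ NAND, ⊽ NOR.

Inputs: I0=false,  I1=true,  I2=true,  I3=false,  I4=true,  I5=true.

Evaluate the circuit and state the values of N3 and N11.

N0 = I0 AND I3 = false AND false = false
N1 = N0 OR I5 = false OR true = true
N3 = I5 NOR I4 = true NOR true = false
N4 = N0 AND N1 = false AND true = false
N11 = I5 NOR N4 = true NOR false = false

N3 = false  N11 = false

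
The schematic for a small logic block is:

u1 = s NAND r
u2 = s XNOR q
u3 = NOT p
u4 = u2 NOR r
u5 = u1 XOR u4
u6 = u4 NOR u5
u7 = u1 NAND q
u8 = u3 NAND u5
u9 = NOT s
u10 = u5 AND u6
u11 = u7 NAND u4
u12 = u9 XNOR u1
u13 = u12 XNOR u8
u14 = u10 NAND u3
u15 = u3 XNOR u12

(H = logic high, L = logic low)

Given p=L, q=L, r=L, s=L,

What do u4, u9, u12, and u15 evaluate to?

u4 = L; u9 = H; u12 = H; u15 = H

u1 = s NAND r = L NAND L = H
u2 = s XNOR q = L XNOR L = H
u3 = NOT p = NOT L = H
u4 = u2 NOR r = H NOR L = L
u9 = NOT s = NOT L = H
u12 = u9 XNOR u1 = H XNOR H = H
u15 = u3 XNOR u12 = H XNOR H = H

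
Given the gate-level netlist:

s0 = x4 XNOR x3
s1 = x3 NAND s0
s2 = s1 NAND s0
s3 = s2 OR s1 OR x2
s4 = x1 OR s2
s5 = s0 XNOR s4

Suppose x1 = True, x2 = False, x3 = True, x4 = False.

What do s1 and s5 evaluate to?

s1 = True, s5 = False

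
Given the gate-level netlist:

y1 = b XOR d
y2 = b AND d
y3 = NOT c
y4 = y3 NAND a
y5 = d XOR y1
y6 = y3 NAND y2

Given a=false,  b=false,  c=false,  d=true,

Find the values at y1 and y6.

y1 = b XOR d = false XOR true = true
y2 = b AND d = false AND true = false
y3 = NOT c = NOT false = true
y6 = y3 NAND y2 = true NAND false = true

y1 = true; y6 = true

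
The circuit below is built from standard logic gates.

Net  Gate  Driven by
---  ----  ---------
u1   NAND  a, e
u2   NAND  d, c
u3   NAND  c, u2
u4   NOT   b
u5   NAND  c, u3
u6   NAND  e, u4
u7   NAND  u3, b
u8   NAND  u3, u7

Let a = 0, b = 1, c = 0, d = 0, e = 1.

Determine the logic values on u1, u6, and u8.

u1 = 1, u6 = 1, u8 = 1

u1 = a NAND e = 0 NAND 1 = 1
u2 = d NAND c = 0 NAND 0 = 1
u3 = c NAND u2 = 0 NAND 1 = 1
u4 = NOT b = NOT 1 = 0
u6 = e NAND u4 = 1 NAND 0 = 1
u7 = u3 NAND b = 1 NAND 1 = 0
u8 = u3 NAND u7 = 1 NAND 0 = 1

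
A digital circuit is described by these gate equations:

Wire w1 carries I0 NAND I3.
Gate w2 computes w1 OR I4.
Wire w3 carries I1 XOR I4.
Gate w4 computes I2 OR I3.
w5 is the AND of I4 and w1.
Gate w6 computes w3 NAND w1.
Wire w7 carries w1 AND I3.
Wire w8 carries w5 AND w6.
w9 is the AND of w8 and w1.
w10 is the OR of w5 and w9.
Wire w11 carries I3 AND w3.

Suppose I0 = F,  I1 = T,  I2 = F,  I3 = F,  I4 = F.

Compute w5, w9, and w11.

w5 = F, w9 = F, w11 = F

w1 = I0 NAND I3 = F NAND F = T
w3 = I1 XOR I4 = T XOR F = T
w5 = I4 AND w1 = F AND T = F
w6 = w3 NAND w1 = T NAND T = F
w8 = w5 AND w6 = F AND F = F
w9 = w8 AND w1 = F AND T = F
w11 = I3 AND w3 = F AND T = F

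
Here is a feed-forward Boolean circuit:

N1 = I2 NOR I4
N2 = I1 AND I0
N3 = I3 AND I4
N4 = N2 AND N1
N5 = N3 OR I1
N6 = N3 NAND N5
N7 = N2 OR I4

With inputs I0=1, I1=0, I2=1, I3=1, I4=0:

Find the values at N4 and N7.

N4 = 0, N7 = 0

N1 = I2 NOR I4 = 1 NOR 0 = 0
N2 = I1 AND I0 = 0 AND 1 = 0
N4 = N2 AND N1 = 0 AND 0 = 0
N7 = N2 OR I4 = 0 OR 0 = 0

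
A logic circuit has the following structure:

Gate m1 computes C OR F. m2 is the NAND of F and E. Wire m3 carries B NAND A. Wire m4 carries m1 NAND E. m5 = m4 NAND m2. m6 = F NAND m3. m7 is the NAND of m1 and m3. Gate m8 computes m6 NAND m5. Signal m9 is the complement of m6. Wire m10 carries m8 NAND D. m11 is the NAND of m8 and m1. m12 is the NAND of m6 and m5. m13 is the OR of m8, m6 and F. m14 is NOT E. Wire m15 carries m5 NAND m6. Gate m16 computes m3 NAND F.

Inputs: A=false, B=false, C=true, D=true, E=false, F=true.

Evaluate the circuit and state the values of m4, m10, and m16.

m4 = true  m10 = false  m16 = false

m1 = C OR F = true OR true = true
m2 = F NAND E = true NAND false = true
m3 = B NAND A = false NAND false = true
m4 = m1 NAND E = true NAND false = true
m5 = m4 NAND m2 = true NAND true = false
m6 = F NAND m3 = true NAND true = false
m8 = m6 NAND m5 = false NAND false = true
m10 = m8 NAND D = true NAND true = false
m16 = m3 NAND F = true NAND true = false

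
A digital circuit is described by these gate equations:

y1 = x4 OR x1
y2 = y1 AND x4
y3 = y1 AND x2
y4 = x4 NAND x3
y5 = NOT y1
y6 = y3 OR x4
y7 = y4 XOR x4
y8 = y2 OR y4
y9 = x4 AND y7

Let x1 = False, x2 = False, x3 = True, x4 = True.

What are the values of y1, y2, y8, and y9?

y1 = x4 OR x1 = True OR False = True
y2 = y1 AND x4 = True AND True = True
y4 = x4 NAND x3 = True NAND True = False
y7 = y4 XOR x4 = False XOR True = True
y8 = y2 OR y4 = True OR False = True
y9 = x4 AND y7 = True AND True = True

y1 = True  y2 = True  y8 = True  y9 = True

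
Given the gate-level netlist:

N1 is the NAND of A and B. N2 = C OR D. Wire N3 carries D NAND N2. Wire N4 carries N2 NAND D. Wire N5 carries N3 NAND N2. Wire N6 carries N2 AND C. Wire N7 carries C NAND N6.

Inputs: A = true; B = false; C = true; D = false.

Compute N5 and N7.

N5 = false; N7 = false

N2 = C OR D = true OR false = true
N3 = D NAND N2 = false NAND true = true
N5 = N3 NAND N2 = true NAND true = false
N6 = N2 AND C = true AND true = true
N7 = C NAND N6 = true NAND true = false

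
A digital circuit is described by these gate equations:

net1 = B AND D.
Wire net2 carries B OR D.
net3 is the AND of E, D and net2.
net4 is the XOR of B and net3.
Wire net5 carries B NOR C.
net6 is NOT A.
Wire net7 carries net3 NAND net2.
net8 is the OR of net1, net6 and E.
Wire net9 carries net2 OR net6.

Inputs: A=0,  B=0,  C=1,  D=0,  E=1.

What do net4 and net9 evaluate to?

net4 = 0  net9 = 1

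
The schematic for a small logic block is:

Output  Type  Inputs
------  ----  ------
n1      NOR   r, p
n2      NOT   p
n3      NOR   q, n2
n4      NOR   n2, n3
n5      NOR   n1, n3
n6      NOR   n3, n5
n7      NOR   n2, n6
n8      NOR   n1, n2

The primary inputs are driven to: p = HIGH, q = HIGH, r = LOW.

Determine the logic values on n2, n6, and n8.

n2 = LOW  n6 = LOW  n8 = HIGH

n1 = r NOR p = LOW NOR HIGH = LOW
n2 = NOT p = NOT HIGH = LOW
n3 = q NOR n2 = HIGH NOR LOW = LOW
n5 = n1 NOR n3 = LOW NOR LOW = HIGH
n6 = n3 NOR n5 = LOW NOR HIGH = LOW
n8 = n1 NOR n2 = LOW NOR LOW = HIGH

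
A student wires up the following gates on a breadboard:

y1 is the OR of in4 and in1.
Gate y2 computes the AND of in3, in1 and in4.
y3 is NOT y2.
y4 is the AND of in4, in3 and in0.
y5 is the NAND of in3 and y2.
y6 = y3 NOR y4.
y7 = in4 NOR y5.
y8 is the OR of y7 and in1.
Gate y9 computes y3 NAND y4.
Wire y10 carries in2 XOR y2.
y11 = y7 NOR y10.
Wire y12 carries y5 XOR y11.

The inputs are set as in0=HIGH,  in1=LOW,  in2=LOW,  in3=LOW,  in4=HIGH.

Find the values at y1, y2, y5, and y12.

y1 = in4 OR in1 = HIGH OR LOW = HIGH
y2 = in3 AND in1 AND in4 = LOW AND LOW AND HIGH = LOW
y5 = in3 NAND y2 = LOW NAND LOW = HIGH
y7 = in4 NOR y5 = HIGH NOR HIGH = LOW
y10 = in2 XOR y2 = LOW XOR LOW = LOW
y11 = y7 NOR y10 = LOW NOR LOW = HIGH
y12 = y5 XOR y11 = HIGH XOR HIGH = LOW

y1 = HIGH, y2 = LOW, y5 = HIGH, y12 = LOW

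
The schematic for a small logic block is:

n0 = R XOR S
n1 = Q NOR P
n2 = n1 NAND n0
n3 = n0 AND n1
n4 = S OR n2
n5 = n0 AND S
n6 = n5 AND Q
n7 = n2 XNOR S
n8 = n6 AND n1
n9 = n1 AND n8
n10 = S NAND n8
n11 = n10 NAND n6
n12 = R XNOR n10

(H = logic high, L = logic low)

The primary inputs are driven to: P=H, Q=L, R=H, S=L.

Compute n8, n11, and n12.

n8 = L  n11 = H  n12 = H

n0 = R XOR S = H XOR L = H
n1 = Q NOR P = L NOR H = L
n5 = n0 AND S = H AND L = L
n6 = n5 AND Q = L AND L = L
n8 = n6 AND n1 = L AND L = L
n10 = S NAND n8 = L NAND L = H
n11 = n10 NAND n6 = H NAND L = H
n12 = R XNOR n10 = H XNOR H = H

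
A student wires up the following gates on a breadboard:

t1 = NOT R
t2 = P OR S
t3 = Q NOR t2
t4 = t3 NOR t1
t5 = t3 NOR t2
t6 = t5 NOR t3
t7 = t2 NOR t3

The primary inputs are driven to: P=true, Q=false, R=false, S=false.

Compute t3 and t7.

t3 = false, t7 = false

t2 = P OR S = true OR false = true
t3 = Q NOR t2 = false NOR true = false
t7 = t2 NOR t3 = true NOR false = false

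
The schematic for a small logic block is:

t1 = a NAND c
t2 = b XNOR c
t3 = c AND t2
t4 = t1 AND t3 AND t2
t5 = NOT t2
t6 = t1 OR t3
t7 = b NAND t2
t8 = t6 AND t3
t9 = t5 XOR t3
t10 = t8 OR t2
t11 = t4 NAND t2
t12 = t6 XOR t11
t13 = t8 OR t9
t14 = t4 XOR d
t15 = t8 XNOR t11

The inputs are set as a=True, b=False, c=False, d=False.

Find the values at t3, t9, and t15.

t1 = a NAND c = True NAND False = True
t2 = b XNOR c = False XNOR False = True
t3 = c AND t2 = False AND True = False
t4 = t1 AND t3 AND t2 = True AND False AND True = False
t5 = NOT t2 = NOT True = False
t6 = t1 OR t3 = True OR False = True
t8 = t6 AND t3 = True AND False = False
t9 = t5 XOR t3 = False XOR False = False
t11 = t4 NAND t2 = False NAND True = True
t15 = t8 XNOR t11 = False XNOR True = False

t3 = False  t9 = False  t15 = False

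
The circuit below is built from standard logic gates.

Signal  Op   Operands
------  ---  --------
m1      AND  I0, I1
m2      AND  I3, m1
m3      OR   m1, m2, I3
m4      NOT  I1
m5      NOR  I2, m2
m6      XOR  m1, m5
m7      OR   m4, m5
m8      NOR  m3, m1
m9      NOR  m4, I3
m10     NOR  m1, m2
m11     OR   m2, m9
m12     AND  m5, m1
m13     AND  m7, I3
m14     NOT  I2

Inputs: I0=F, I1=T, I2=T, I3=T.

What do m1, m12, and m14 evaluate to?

m1 = I0 AND I1 = F AND T = F
m2 = I3 AND m1 = T AND F = F
m5 = I2 NOR m2 = T NOR F = F
m12 = m5 AND m1 = F AND F = F
m14 = NOT I2 = NOT T = F

m1 = F, m12 = F, m14 = F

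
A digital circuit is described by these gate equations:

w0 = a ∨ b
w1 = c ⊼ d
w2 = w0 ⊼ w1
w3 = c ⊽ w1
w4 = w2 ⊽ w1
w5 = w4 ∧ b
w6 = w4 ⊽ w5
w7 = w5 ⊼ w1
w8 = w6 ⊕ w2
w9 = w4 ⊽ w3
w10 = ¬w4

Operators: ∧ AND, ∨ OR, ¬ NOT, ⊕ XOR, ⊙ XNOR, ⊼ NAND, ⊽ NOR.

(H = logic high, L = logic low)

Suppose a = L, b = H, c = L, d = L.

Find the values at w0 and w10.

w0 = a OR b = L OR H = H
w1 = c NAND d = L NAND L = H
w2 = w0 NAND w1 = H NAND H = L
w4 = w2 NOR w1 = L NOR H = L
w10 = NOT w4 = NOT L = H

w0 = H, w10 = H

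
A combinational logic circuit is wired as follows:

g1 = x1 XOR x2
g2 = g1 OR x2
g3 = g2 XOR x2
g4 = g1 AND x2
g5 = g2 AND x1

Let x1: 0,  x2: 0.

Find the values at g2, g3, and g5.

g1 = x1 XOR x2 = 0 XOR 0 = 0
g2 = g1 OR x2 = 0 OR 0 = 0
g3 = g2 XOR x2 = 0 XOR 0 = 0
g5 = g2 AND x1 = 0 AND 0 = 0

g2 = 0  g3 = 0  g5 = 0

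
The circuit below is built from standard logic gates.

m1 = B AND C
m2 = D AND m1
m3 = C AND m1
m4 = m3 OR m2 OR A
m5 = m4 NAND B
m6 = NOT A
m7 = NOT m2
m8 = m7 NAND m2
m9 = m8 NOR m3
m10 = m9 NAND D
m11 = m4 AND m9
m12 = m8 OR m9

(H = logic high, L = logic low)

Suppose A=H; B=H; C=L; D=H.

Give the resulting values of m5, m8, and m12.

m5 = L  m8 = H  m12 = H

m1 = B AND C = H AND L = L
m2 = D AND m1 = H AND L = L
m3 = C AND m1 = L AND L = L
m4 = m3 OR m2 OR A = L OR L OR H = H
m5 = m4 NAND B = H NAND H = L
m7 = NOT m2 = NOT L = H
m8 = m7 NAND m2 = H NAND L = H
m9 = m8 NOR m3 = H NOR L = L
m12 = m8 OR m9 = H OR L = H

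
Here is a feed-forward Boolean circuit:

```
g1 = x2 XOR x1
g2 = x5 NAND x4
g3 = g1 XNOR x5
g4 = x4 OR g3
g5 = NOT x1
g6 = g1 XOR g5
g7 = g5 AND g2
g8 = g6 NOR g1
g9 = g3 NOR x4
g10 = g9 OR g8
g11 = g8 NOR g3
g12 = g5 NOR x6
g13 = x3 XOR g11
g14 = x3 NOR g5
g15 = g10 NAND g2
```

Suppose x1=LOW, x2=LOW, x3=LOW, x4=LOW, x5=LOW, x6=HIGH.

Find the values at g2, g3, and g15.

g2 = HIGH; g3 = HIGH; g15 = HIGH

g1 = x2 XOR x1 = LOW XOR LOW = LOW
g2 = x5 NAND x4 = LOW NAND LOW = HIGH
g3 = g1 XNOR x5 = LOW XNOR LOW = HIGH
g5 = NOT x1 = NOT LOW = HIGH
g6 = g1 XOR g5 = LOW XOR HIGH = HIGH
g8 = g6 NOR g1 = HIGH NOR LOW = LOW
g9 = g3 NOR x4 = HIGH NOR LOW = LOW
g10 = g9 OR g8 = LOW OR LOW = LOW
g15 = g10 NAND g2 = LOW NAND HIGH = HIGH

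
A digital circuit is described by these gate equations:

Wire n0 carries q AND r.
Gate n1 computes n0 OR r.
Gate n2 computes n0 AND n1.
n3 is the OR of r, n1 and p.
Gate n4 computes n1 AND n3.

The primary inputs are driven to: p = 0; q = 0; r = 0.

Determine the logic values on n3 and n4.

n3 = 0, n4 = 0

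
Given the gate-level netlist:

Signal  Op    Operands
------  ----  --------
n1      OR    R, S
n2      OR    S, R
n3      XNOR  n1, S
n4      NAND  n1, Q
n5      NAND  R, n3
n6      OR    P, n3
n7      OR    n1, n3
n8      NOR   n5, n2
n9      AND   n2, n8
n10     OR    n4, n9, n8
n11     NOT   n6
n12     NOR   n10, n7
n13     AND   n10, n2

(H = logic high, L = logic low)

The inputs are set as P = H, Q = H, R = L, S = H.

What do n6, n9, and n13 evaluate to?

n1 = R OR S = L OR H = H
n2 = S OR R = H OR L = H
n3 = n1 XNOR S = H XNOR H = H
n4 = n1 NAND Q = H NAND H = L
n5 = R NAND n3 = L NAND H = H
n6 = P OR n3 = H OR H = H
n8 = n5 NOR n2 = H NOR H = L
n9 = n2 AND n8 = H AND L = L
n10 = n4 OR n9 OR n8 = L OR L OR L = L
n13 = n10 AND n2 = L AND H = L

n6 = H  n9 = L  n13 = L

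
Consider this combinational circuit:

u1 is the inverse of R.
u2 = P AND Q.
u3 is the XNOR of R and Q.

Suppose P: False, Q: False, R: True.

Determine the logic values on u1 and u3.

u1 = NOT R = NOT True = False
u3 = R XNOR Q = True XNOR False = False

u1 = False  u3 = False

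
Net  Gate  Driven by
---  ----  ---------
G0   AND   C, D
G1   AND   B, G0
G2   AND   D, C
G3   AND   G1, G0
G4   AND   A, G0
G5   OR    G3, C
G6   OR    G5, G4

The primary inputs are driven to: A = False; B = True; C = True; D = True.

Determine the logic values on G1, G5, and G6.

G0 = C AND D = True AND True = True
G1 = B AND G0 = True AND True = True
G3 = G1 AND G0 = True AND True = True
G4 = A AND G0 = False AND True = False
G5 = G3 OR C = True OR True = True
G6 = G5 OR G4 = True OR False = True

G1 = True, G5 = True, G6 = True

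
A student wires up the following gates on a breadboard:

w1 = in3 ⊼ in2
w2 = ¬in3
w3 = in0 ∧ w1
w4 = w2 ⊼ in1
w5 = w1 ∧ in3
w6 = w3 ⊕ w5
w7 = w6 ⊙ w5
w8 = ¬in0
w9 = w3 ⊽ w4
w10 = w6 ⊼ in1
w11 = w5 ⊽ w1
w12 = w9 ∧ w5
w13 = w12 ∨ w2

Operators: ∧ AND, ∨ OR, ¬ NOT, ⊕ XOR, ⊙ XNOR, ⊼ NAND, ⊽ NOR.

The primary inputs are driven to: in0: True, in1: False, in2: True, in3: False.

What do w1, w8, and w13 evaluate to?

w1 = True  w8 = False  w13 = True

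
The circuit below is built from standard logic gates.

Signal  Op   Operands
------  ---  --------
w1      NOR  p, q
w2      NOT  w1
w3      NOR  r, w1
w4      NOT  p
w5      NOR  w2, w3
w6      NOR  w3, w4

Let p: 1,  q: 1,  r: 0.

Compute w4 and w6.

w1 = p NOR q = 1 NOR 1 = 0
w3 = r NOR w1 = 0 NOR 0 = 1
w4 = NOT p = NOT 1 = 0
w6 = w3 NOR w4 = 1 NOR 0 = 0

w4 = 0, w6 = 0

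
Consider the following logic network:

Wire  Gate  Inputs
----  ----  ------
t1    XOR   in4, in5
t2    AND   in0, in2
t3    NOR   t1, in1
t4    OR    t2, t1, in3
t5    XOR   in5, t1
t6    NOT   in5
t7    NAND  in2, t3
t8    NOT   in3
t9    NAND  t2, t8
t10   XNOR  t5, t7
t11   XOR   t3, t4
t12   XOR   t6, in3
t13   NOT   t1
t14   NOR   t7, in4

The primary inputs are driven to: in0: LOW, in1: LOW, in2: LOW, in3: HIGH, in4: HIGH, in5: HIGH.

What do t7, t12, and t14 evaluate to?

t1 = in4 XOR in5 = HIGH XOR HIGH = LOW
t3 = t1 NOR in1 = LOW NOR LOW = HIGH
t6 = NOT in5 = NOT HIGH = LOW
t7 = in2 NAND t3 = LOW NAND HIGH = HIGH
t12 = t6 XOR in3 = LOW XOR HIGH = HIGH
t14 = t7 NOR in4 = HIGH NOR HIGH = LOW

t7 = HIGH, t12 = HIGH, t14 = LOW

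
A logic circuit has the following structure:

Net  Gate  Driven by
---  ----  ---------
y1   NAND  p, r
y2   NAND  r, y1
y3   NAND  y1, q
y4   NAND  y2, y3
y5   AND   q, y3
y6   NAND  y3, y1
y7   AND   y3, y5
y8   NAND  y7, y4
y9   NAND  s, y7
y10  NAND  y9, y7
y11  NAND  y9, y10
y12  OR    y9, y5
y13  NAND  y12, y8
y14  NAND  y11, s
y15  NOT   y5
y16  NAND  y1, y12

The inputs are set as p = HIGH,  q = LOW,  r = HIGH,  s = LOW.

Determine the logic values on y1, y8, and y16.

y1 = LOW  y8 = HIGH  y16 = HIGH

y1 = p NAND r = HIGH NAND HIGH = LOW
y2 = r NAND y1 = HIGH NAND LOW = HIGH
y3 = y1 NAND q = LOW NAND LOW = HIGH
y4 = y2 NAND y3 = HIGH NAND HIGH = LOW
y5 = q AND y3 = LOW AND HIGH = LOW
y7 = y3 AND y5 = HIGH AND LOW = LOW
y8 = y7 NAND y4 = LOW NAND LOW = HIGH
y9 = s NAND y7 = LOW NAND LOW = HIGH
y12 = y9 OR y5 = HIGH OR LOW = HIGH
y16 = y1 NAND y12 = LOW NAND HIGH = HIGH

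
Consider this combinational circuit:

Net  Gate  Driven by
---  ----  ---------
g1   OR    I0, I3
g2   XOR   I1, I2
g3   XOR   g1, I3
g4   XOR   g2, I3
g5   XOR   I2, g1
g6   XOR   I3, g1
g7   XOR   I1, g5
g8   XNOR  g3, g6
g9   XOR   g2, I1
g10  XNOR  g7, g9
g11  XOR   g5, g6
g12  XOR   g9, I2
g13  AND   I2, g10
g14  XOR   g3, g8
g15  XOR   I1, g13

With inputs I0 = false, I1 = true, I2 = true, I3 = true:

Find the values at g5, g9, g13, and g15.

g1 = I0 OR I3 = false OR true = true
g2 = I1 XOR I2 = true XOR true = false
g5 = I2 XOR g1 = true XOR true = false
g7 = I1 XOR g5 = true XOR false = true
g9 = g2 XOR I1 = false XOR true = true
g10 = g7 XNOR g9 = true XNOR true = true
g13 = I2 AND g10 = true AND true = true
g15 = I1 XOR g13 = true XOR true = false

g5 = false, g9 = true, g13 = true, g15 = false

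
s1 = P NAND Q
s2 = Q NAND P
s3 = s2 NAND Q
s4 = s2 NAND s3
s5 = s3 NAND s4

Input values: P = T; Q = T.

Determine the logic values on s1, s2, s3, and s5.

s1 = F  s2 = F  s3 = T  s5 = F

s1 = P NAND Q = T NAND T = F
s2 = Q NAND P = T NAND T = F
s3 = s2 NAND Q = F NAND T = T
s4 = s2 NAND s3 = F NAND T = T
s5 = s3 NAND s4 = T NAND T = F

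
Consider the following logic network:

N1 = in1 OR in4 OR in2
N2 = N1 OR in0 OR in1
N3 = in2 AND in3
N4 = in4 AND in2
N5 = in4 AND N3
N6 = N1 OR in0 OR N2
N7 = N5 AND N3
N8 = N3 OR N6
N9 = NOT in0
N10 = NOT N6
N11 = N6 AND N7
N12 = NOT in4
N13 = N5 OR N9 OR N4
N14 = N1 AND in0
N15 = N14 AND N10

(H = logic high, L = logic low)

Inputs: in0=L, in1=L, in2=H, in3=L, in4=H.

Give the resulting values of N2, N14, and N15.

N2 = H; N14 = L; N15 = L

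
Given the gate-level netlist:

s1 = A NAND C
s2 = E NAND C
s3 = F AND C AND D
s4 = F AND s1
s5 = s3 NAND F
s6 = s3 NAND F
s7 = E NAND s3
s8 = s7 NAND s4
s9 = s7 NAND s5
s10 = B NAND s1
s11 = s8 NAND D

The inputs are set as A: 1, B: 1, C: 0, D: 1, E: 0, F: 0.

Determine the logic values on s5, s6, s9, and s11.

s5 = 1, s6 = 1, s9 = 0, s11 = 0

s1 = A NAND C = 1 NAND 0 = 1
s3 = F AND C AND D = 0 AND 0 AND 1 = 0
s4 = F AND s1 = 0 AND 1 = 0
s5 = s3 NAND F = 0 NAND 0 = 1
s6 = s3 NAND F = 0 NAND 0 = 1
s7 = E NAND s3 = 0 NAND 0 = 1
s8 = s7 NAND s4 = 1 NAND 0 = 1
s9 = s7 NAND s5 = 1 NAND 1 = 0
s11 = s8 NAND D = 1 NAND 1 = 0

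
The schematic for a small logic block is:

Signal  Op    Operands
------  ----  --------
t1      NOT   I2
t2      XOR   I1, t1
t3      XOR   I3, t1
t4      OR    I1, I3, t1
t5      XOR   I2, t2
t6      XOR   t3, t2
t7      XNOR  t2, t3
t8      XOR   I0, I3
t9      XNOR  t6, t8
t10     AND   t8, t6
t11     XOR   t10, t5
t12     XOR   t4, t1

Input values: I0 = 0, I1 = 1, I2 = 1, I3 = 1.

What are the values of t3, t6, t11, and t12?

t3 = 1; t6 = 0; t11 = 0; t12 = 1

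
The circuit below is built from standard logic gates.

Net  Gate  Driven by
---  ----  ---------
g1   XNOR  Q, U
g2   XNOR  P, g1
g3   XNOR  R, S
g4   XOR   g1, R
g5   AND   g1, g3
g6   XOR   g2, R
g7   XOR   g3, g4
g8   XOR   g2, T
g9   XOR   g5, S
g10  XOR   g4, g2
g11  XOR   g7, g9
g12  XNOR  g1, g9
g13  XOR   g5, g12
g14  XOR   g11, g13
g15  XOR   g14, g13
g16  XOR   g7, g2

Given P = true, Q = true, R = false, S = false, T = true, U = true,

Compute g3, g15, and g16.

g1 = Q XNOR U = true XNOR true = true
g2 = P XNOR g1 = true XNOR true = true
g3 = R XNOR S = false XNOR false = true
g4 = g1 XOR R = true XOR false = true
g5 = g1 AND g3 = true AND true = true
g7 = g3 XOR g4 = true XOR true = false
g9 = g5 XOR S = true XOR false = true
g11 = g7 XOR g9 = false XOR true = true
g12 = g1 XNOR g9 = true XNOR true = true
g13 = g5 XOR g12 = true XOR true = false
g14 = g11 XOR g13 = true XOR false = true
g15 = g14 XOR g13 = true XOR false = true
g16 = g7 XOR g2 = false XOR true = true

g3 = true, g15 = true, g16 = true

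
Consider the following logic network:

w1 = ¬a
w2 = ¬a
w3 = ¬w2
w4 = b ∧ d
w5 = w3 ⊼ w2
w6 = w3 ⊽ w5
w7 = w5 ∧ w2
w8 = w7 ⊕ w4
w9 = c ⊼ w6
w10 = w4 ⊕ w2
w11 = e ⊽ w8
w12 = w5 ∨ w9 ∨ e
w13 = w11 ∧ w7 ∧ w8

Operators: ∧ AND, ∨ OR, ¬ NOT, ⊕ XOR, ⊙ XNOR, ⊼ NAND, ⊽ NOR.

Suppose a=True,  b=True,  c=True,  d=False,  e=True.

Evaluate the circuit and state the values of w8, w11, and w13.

w8 = False; w11 = False; w13 = False

w2 = NOT a = NOT True = False
w3 = NOT w2 = NOT False = True
w4 = b AND d = True AND False = False
w5 = w3 NAND w2 = True NAND False = True
w7 = w5 AND w2 = True AND False = False
w8 = w7 XOR w4 = False XOR False = False
w11 = e NOR w8 = True NOR False = False
w13 = w11 AND w7 AND w8 = False AND False AND False = False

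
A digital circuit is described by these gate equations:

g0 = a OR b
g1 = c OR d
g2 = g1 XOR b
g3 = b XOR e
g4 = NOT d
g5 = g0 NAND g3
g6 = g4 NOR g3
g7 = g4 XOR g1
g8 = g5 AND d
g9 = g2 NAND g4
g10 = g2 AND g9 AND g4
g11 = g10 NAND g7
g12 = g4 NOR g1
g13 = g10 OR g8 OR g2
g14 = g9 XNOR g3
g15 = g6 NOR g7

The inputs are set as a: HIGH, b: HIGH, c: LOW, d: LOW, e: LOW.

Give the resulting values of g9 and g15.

g1 = c OR d = LOW OR LOW = LOW
g2 = g1 XOR b = LOW XOR HIGH = HIGH
g3 = b XOR e = HIGH XOR LOW = HIGH
g4 = NOT d = NOT LOW = HIGH
g6 = g4 NOR g3 = HIGH NOR HIGH = LOW
g7 = g4 XOR g1 = HIGH XOR LOW = HIGH
g9 = g2 NAND g4 = HIGH NAND HIGH = LOW
g15 = g6 NOR g7 = LOW NOR HIGH = LOW

g9 = LOW, g15 = LOW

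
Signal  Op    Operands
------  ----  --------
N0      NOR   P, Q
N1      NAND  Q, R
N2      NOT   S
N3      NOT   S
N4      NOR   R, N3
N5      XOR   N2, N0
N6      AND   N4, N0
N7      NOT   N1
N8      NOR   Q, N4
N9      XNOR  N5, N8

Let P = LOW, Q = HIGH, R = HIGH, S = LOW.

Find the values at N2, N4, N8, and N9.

N2 = HIGH, N4 = LOW, N8 = LOW, N9 = LOW

N0 = P NOR Q = LOW NOR HIGH = LOW
N2 = NOT S = NOT LOW = HIGH
N3 = NOT S = NOT LOW = HIGH
N4 = R NOR N3 = HIGH NOR HIGH = LOW
N5 = N2 XOR N0 = HIGH XOR LOW = HIGH
N8 = Q NOR N4 = HIGH NOR LOW = LOW
N9 = N5 XNOR N8 = HIGH XNOR LOW = LOW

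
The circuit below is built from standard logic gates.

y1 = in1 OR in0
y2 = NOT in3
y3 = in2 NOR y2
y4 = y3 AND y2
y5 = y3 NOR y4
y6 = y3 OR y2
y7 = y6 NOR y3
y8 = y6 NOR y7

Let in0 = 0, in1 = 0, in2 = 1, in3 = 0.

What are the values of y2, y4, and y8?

y2 = 1, y4 = 0, y8 = 0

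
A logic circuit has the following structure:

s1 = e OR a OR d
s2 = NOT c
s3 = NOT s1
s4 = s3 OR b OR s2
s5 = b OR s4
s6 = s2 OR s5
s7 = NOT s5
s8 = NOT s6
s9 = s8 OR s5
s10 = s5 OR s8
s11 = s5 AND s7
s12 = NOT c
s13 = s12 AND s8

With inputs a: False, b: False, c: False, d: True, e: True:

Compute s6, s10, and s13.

s6 = True  s10 = True  s13 = False

s1 = e OR a OR d = True OR False OR True = True
s2 = NOT c = NOT False = True
s3 = NOT s1 = NOT True = False
s4 = s3 OR b OR s2 = False OR False OR True = True
s5 = b OR s4 = False OR True = True
s6 = s2 OR s5 = True OR True = True
s8 = NOT s6 = NOT True = False
s10 = s5 OR s8 = True OR False = True
s12 = NOT c = NOT False = True
s13 = s12 AND s8 = True AND False = False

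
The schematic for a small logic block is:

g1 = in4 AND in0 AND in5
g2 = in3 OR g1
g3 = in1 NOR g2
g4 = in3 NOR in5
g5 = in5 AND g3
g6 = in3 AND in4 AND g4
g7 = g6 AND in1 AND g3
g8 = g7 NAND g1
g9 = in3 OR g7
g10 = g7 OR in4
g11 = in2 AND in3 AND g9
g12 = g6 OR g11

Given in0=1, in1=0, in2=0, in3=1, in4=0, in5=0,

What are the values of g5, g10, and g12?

g5 = 0; g10 = 0; g12 = 0

g1 = in4 AND in0 AND in5 = 0 AND 1 AND 0 = 0
g2 = in3 OR g1 = 1 OR 0 = 1
g3 = in1 NOR g2 = 0 NOR 1 = 0
g4 = in3 NOR in5 = 1 NOR 0 = 0
g5 = in5 AND g3 = 0 AND 0 = 0
g6 = in3 AND in4 AND g4 = 1 AND 0 AND 0 = 0
g7 = g6 AND in1 AND g3 = 0 AND 0 AND 0 = 0
g9 = in3 OR g7 = 1 OR 0 = 1
g10 = g7 OR in4 = 0 OR 0 = 0
g11 = in2 AND in3 AND g9 = 0 AND 1 AND 1 = 0
g12 = g6 OR g11 = 0 OR 0 = 0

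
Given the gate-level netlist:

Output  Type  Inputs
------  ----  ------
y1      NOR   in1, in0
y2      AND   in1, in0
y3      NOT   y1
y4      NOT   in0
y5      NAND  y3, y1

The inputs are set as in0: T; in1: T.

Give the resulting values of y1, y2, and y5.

y1 = in1 NOR in0 = T NOR T = F
y2 = in1 AND in0 = T AND T = T
y3 = NOT y1 = NOT F = T
y5 = y3 NAND y1 = T NAND F = T

y1 = F; y2 = T; y5 = T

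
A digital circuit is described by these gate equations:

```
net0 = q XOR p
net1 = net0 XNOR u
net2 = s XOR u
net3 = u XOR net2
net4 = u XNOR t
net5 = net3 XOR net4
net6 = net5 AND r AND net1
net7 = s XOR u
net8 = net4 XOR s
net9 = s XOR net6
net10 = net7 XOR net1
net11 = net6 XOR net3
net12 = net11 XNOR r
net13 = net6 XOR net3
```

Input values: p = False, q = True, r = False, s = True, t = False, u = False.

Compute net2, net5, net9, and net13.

net0 = q XOR p = True XOR False = True
net1 = net0 XNOR u = True XNOR False = False
net2 = s XOR u = True XOR False = True
net3 = u XOR net2 = False XOR True = True
net4 = u XNOR t = False XNOR False = True
net5 = net3 XOR net4 = True XOR True = False
net6 = net5 AND r AND net1 = False AND False AND False = False
net9 = s XOR net6 = True XOR False = True
net13 = net6 XOR net3 = False XOR True = True

net2 = True, net5 = False, net9 = True, net13 = True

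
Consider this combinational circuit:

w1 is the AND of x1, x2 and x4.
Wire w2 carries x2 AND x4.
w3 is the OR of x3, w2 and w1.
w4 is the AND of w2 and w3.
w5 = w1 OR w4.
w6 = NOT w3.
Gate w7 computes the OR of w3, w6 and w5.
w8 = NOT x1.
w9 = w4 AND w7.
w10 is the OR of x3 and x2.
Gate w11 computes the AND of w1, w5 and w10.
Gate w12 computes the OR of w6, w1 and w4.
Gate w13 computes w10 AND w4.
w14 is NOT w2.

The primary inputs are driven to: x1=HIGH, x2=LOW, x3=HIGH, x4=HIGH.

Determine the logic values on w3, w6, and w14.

w1 = x1 AND x2 AND x4 = HIGH AND LOW AND HIGH = LOW
w2 = x2 AND x4 = LOW AND HIGH = LOW
w3 = x3 OR w2 OR w1 = HIGH OR LOW OR LOW = HIGH
w6 = NOT w3 = NOT HIGH = LOW
w14 = NOT w2 = NOT LOW = HIGH

w3 = HIGH; w6 = LOW; w14 = HIGH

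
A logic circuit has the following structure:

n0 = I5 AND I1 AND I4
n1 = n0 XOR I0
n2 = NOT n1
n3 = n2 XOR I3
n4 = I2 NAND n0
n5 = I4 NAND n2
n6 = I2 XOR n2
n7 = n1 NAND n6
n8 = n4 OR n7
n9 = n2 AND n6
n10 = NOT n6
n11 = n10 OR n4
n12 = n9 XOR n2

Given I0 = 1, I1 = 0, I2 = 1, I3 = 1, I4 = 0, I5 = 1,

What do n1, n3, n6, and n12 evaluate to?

n0 = I5 AND I1 AND I4 = 1 AND 0 AND 0 = 0
n1 = n0 XOR I0 = 0 XOR 1 = 1
n2 = NOT n1 = NOT 1 = 0
n3 = n2 XOR I3 = 0 XOR 1 = 1
n6 = I2 XOR n2 = 1 XOR 0 = 1
n9 = n2 AND n6 = 0 AND 1 = 0
n12 = n9 XOR n2 = 0 XOR 0 = 0

n1 = 1; n3 = 1; n6 = 1; n12 = 0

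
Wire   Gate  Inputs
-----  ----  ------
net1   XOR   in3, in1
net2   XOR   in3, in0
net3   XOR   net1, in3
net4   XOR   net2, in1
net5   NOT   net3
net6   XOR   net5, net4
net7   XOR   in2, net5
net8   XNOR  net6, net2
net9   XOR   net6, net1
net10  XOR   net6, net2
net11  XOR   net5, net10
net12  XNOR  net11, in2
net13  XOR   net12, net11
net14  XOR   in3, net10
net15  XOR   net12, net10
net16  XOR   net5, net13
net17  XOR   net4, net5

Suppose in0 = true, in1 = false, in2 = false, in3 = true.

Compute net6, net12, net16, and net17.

net6 = true; net12 = true; net16 = false; net17 = true

net1 = in3 XOR in1 = true XOR false = true
net2 = in3 XOR in0 = true XOR true = false
net3 = net1 XOR in3 = true XOR true = false
net4 = net2 XOR in1 = false XOR false = false
net5 = NOT net3 = NOT false = true
net6 = net5 XOR net4 = true XOR false = true
net10 = net6 XOR net2 = true XOR false = true
net11 = net5 XOR net10 = true XOR true = false
net12 = net11 XNOR in2 = false XNOR false = true
net13 = net12 XOR net11 = true XOR false = true
net16 = net5 XOR net13 = true XOR true = false
net17 = net4 XOR net5 = false XOR true = true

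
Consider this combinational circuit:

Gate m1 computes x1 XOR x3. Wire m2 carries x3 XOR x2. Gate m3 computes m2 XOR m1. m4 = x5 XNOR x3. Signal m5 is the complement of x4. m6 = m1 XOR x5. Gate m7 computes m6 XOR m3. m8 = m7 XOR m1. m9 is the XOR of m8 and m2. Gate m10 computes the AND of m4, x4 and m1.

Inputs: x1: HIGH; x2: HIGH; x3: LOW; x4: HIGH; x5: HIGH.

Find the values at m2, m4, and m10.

m1 = x1 XOR x3 = HIGH XOR LOW = HIGH
m2 = x3 XOR x2 = LOW XOR HIGH = HIGH
m4 = x5 XNOR x3 = HIGH XNOR LOW = LOW
m10 = m4 AND x4 AND m1 = LOW AND HIGH AND HIGH = LOW

m2 = HIGH  m4 = LOW  m10 = LOW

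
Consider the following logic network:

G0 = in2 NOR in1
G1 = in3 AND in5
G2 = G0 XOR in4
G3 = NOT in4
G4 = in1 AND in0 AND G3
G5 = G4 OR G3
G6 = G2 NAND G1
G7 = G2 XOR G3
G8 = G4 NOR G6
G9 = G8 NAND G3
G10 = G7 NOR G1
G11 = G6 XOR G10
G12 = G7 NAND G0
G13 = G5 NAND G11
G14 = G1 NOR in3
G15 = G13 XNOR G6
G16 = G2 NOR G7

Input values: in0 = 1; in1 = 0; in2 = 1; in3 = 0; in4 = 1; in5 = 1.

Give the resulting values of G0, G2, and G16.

G0 = 0  G2 = 1  G16 = 0

G0 = in2 NOR in1 = 1 NOR 0 = 0
G2 = G0 XOR in4 = 0 XOR 1 = 1
G3 = NOT in4 = NOT 1 = 0
G7 = G2 XOR G3 = 1 XOR 0 = 1
G16 = G2 NOR G7 = 1 NOR 1 = 0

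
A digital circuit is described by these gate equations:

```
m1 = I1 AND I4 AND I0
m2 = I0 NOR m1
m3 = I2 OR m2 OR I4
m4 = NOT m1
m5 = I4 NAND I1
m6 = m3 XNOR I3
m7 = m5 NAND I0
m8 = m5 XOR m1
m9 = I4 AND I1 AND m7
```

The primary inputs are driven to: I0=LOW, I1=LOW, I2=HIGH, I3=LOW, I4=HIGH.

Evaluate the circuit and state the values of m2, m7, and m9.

m2 = HIGH, m7 = HIGH, m9 = LOW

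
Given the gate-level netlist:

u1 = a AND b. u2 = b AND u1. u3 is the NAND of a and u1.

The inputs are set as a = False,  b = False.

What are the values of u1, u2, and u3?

u1 = False, u2 = False, u3 = True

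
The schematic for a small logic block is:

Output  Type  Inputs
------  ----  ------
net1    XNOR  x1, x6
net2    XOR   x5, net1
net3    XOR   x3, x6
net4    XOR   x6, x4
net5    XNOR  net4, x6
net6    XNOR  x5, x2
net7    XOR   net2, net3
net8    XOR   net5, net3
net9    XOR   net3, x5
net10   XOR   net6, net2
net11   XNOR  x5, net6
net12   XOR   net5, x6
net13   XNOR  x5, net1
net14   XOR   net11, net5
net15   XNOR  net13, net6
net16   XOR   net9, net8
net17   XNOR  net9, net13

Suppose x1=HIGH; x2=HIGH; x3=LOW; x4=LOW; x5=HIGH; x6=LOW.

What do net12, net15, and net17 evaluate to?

net12 = HIGH, net15 = LOW, net17 = LOW

net1 = x1 XNOR x6 = HIGH XNOR LOW = LOW
net3 = x3 XOR x6 = LOW XOR LOW = LOW
net4 = x6 XOR x4 = LOW XOR LOW = LOW
net5 = net4 XNOR x6 = LOW XNOR LOW = HIGH
net6 = x5 XNOR x2 = HIGH XNOR HIGH = HIGH
net9 = net3 XOR x5 = LOW XOR HIGH = HIGH
net12 = net5 XOR x6 = HIGH XOR LOW = HIGH
net13 = x5 XNOR net1 = HIGH XNOR LOW = LOW
net15 = net13 XNOR net6 = LOW XNOR HIGH = LOW
net17 = net9 XNOR net13 = HIGH XNOR LOW = LOW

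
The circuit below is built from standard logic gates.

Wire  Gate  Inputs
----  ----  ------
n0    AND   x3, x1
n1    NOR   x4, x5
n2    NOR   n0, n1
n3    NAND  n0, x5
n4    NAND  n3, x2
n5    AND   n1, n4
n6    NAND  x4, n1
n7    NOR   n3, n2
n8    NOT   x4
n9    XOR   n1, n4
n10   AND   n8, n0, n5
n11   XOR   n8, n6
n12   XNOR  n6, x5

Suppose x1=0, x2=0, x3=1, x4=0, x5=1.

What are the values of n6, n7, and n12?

n0 = x3 AND x1 = 1 AND 0 = 0
n1 = x4 NOR x5 = 0 NOR 1 = 0
n2 = n0 NOR n1 = 0 NOR 0 = 1
n3 = n0 NAND x5 = 0 NAND 1 = 1
n6 = x4 NAND n1 = 0 NAND 0 = 1
n7 = n3 NOR n2 = 1 NOR 1 = 0
n12 = n6 XNOR x5 = 1 XNOR 1 = 1

n6 = 1; n7 = 0; n12 = 1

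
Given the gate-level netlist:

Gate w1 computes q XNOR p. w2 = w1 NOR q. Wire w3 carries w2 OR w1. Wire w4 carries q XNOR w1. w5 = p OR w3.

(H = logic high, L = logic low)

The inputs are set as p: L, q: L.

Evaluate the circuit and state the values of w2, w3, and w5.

w1 = q XNOR p = L XNOR L = H
w2 = w1 NOR q = H NOR L = L
w3 = w2 OR w1 = L OR H = H
w5 = p OR w3 = L OR H = H

w2 = L; w3 = H; w5 = H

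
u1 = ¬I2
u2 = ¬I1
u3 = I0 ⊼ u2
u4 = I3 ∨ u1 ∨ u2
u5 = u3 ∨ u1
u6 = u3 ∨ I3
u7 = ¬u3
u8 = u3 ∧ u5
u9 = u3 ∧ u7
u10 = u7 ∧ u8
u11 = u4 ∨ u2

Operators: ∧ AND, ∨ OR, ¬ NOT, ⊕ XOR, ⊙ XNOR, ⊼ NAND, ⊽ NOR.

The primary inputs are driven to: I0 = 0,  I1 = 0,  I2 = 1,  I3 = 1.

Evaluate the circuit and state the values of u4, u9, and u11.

u1 = NOT I2 = NOT 1 = 0
u2 = NOT I1 = NOT 0 = 1
u3 = I0 NAND u2 = 0 NAND 1 = 1
u4 = I3 OR u1 OR u2 = 1 OR 0 OR 1 = 1
u7 = NOT u3 = NOT 1 = 0
u9 = u3 AND u7 = 1 AND 0 = 0
u11 = u4 OR u2 = 1 OR 1 = 1

u4 = 1; u9 = 0; u11 = 1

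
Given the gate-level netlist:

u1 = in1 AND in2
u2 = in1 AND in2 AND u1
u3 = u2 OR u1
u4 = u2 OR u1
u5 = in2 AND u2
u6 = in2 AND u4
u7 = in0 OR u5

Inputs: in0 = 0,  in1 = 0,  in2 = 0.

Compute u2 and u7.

u1 = in1 AND in2 = 0 AND 0 = 0
u2 = in1 AND in2 AND u1 = 0 AND 0 AND 0 = 0
u5 = in2 AND u2 = 0 AND 0 = 0
u7 = in0 OR u5 = 0 OR 0 = 0

u2 = 0, u7 = 0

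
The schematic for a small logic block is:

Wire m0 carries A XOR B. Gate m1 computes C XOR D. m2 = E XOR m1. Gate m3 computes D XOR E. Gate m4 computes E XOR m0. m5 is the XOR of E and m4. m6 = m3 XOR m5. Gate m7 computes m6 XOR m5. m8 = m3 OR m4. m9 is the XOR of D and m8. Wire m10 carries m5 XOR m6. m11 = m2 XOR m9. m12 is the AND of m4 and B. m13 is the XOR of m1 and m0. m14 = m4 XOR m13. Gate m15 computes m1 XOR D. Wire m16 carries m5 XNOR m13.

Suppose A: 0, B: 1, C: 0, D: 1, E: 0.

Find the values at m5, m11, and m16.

m0 = A XOR B = 0 XOR 1 = 1
m1 = C XOR D = 0 XOR 1 = 1
m2 = E XOR m1 = 0 XOR 1 = 1
m3 = D XOR E = 1 XOR 0 = 1
m4 = E XOR m0 = 0 XOR 1 = 1
m5 = E XOR m4 = 0 XOR 1 = 1
m8 = m3 OR m4 = 1 OR 1 = 1
m9 = D XOR m8 = 1 XOR 1 = 0
m11 = m2 XOR m9 = 1 XOR 0 = 1
m13 = m1 XOR m0 = 1 XOR 1 = 0
m16 = m5 XNOR m13 = 1 XNOR 0 = 0

m5 = 1; m11 = 1; m16 = 0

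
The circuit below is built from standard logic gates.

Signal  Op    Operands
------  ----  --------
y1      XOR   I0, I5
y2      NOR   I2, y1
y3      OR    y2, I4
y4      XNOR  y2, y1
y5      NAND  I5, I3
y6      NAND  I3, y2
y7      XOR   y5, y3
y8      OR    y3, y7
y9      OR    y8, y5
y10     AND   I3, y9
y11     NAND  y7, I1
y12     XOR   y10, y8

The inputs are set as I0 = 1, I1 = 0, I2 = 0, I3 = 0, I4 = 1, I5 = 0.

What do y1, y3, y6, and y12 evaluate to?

y1 = 1, y3 = 1, y6 = 1, y12 = 1

y1 = I0 XOR I5 = 1 XOR 0 = 1
y2 = I2 NOR y1 = 0 NOR 1 = 0
y3 = y2 OR I4 = 0 OR 1 = 1
y5 = I5 NAND I3 = 0 NAND 0 = 1
y6 = I3 NAND y2 = 0 NAND 0 = 1
y7 = y5 XOR y3 = 1 XOR 1 = 0
y8 = y3 OR y7 = 1 OR 0 = 1
y9 = y8 OR y5 = 1 OR 1 = 1
y10 = I3 AND y9 = 0 AND 1 = 0
y12 = y10 XOR y8 = 0 XOR 1 = 1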